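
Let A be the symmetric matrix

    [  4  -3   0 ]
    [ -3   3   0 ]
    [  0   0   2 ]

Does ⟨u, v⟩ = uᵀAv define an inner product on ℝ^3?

yes

Leading principal minors: Δ_1 = 4, Δ_2 = 3, Δ_3 = 6.
All leading principal minors are positive, so by Sylvester's criterion Q is positive definite.
⟨·,·⟩ is an inner product exactly when A is positive definite.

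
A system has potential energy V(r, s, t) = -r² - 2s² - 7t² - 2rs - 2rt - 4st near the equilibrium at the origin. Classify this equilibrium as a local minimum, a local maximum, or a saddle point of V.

local maximum

The Hessian at the origin is H = [[-2, -2, -2], [-2, -4, -4], [-2, -4, -14]].
Congruent diagonalization of H (simultaneous row and column reduction) yields pivots -2, -2, -10.
So there are 3 negative pivots.
H is negative definite, so the origin is a strict local maximum.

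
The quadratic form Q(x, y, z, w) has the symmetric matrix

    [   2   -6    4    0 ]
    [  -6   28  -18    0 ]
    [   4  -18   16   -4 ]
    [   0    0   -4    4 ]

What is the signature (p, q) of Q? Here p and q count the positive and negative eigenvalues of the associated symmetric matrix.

Congruent diagonalization of A (simultaneous row and column reduction) yields pivots 2, 10, 22/5, 4/11.
So there are 4 positive pivots.

(4, 0)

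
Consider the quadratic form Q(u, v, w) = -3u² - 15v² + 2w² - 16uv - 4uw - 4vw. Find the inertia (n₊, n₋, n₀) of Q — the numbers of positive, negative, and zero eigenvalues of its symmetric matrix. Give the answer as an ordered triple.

The symmetric matrix is A = [[-3, -8, -2], [-8, -15, -2], [-2, -2, 2]].
Applying the same elementary operations to the rows and columns of A produces a congruent diagonal matrix with entries -3, 19/3, 30/19.
So there are 2 positive, 1 negative pivots.

(2, 1, 0)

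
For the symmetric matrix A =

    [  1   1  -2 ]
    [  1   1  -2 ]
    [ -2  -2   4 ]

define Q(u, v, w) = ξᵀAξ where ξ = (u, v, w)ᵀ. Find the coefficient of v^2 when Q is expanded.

The coefficient of v^2 is the diagonal entry A[2,2] = 1.

1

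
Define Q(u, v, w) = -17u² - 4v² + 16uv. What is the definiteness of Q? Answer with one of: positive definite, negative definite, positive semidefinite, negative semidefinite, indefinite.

negative semidefinite

Write A = [[-17, 8, 0], [8, -4, 0], [0, 0, 0]].
Symmetric row and column elimination reduces A to a congruent diagonal form with pivots -17, -4/17, 0.
Counting signs: 2 negative, 1 zero.
Hence Q is negative semidefinite.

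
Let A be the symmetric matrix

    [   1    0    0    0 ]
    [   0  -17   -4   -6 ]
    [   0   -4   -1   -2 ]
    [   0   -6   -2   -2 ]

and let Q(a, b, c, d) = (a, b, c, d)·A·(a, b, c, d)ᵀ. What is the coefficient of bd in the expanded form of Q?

The coefficient of bd is A[2,4] + A[4,2] = 2·(-6) = -12.

-12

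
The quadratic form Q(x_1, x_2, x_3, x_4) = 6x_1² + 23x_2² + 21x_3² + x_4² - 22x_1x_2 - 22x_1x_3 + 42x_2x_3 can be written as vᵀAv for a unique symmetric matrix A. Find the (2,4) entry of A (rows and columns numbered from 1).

0

The coefficient of x_2·x_4 in Q is 0. For a symmetric A this equals A[2,4] + A[4,2] = 2·A[2,4].
So A[2,4] = 0/2 = 0.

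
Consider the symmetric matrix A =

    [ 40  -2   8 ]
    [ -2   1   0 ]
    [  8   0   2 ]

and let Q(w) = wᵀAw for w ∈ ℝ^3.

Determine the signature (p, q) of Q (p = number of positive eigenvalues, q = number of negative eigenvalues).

Row-reducing A symmetrically gives the diagonal entries 40, 9/10, 2/9.
So there are 3 positive pivots.

(3, 0)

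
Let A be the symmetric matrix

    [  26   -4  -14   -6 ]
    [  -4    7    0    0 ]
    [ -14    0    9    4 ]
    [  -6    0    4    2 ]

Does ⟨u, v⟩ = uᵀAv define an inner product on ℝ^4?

yes

Leading principal minors: Δ_1 = 26, Δ_2 = 166, Δ_3 = 122, Δ_4 = 24.
All leading principal minors are positive, so by Sylvester's criterion Q is positive definite.
⟨·,·⟩ is an inner product exactly when A is positive definite.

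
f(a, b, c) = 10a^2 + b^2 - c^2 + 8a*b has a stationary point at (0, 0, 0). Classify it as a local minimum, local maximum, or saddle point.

The Hessian at the origin is H = [[20, 8, 0], [8, 2, 0], [0, 0, -2]].
An LDLᵀ factorisation of H has diagonal entries 20, -6/5, -2.
Counting signs: 1 positive, 2 negative.
H is indefinite, so the origin is a saddle point.

saddle point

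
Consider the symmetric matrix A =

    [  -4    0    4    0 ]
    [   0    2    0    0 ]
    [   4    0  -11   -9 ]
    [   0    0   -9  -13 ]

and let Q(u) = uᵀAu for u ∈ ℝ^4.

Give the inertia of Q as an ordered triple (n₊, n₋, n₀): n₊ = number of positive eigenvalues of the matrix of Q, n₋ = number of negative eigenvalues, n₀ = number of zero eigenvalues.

(1, 3, 0)

Symmetric row and column elimination reduces A to a congruent diagonal form with pivots -4, 2, -7, -10/7.
That gives 1 positive, 3 negative pivots.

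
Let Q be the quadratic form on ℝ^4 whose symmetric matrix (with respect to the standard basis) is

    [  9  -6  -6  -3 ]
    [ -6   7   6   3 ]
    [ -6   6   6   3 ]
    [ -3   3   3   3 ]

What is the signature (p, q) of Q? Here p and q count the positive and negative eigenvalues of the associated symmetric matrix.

Row-reducing A symmetrically gives the diagonal entries 9, 3, 2/3, 3/2.
So there are 4 positive pivots.

(4, 0)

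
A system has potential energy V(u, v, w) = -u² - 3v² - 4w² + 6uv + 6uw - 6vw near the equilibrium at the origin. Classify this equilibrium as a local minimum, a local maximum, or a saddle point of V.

saddle point

The Hessian at the origin is H = [[-2, 6, 6], [6, -6, -6], [6, -6, -8]].
Symmetric row and column elimination reduces H to a congruent diagonal form with pivots -2, 12, -2.
That gives 1 positive, 2 negative pivots.
H is indefinite, so the origin is a saddle point.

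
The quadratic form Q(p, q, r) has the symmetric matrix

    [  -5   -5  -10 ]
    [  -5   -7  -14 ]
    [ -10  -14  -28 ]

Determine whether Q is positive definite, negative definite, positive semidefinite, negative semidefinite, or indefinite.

negative semidefinite

Congruent diagonalization of A (simultaneous row and column reduction) yields pivots -5, -2, 0.
So there are 2 negative, 1 zero pivots.
Hence Q is negative semidefinite.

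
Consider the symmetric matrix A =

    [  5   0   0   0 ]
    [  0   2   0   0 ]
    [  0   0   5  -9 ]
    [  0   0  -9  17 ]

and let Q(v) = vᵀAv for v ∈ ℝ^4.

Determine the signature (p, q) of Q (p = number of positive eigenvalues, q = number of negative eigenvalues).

Symmetric row and column elimination reduces A to a congruent diagonal form with pivots 5, 2, 5, 4/5.
That gives 4 positive pivots.

(4, 0)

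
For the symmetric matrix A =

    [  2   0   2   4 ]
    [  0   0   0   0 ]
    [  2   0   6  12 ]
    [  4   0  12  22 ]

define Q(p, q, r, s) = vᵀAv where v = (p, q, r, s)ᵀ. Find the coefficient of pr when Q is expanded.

The coefficient of pr is A[1,3] + A[3,1] = 2·2 = 4.

4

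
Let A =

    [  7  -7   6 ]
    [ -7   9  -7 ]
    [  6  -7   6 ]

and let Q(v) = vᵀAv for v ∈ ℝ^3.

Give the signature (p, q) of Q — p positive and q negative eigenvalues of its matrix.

Symmetric row and column elimination reduces A to a congruent diagonal form with pivots 7, 2, 5/14.
Counting signs: 3 positive.

(3, 0)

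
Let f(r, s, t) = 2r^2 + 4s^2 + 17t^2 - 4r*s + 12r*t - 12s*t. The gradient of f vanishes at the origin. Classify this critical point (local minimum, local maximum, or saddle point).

saddle point

The Hessian at the origin is H = [[4, -4, 12], [-4, 8, -12], [12, -12, 34]].
An LDLᵀ factorisation of H has diagonal entries 4, 4, -2.
That gives 2 positive, 1 negative pivots.
H is indefinite, so the origin is a saddle point.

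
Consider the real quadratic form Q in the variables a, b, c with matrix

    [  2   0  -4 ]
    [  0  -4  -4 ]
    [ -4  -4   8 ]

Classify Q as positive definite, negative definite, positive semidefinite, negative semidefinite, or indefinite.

indefinite

Symmetric row and column elimination reduces A to a congruent diagonal form with pivots 2, -4, 4.
Counting signs: 2 positive, 1 negative.
Hence Q is indefinite.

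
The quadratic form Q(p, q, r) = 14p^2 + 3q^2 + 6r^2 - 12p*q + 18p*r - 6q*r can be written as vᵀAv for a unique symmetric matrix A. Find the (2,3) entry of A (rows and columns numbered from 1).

-3

The coefficient of q·r in Q is -6. For a symmetric A this equals A[2,3] + A[3,2] = 2·A[2,3].
So A[2,3] = -6/2 = -3.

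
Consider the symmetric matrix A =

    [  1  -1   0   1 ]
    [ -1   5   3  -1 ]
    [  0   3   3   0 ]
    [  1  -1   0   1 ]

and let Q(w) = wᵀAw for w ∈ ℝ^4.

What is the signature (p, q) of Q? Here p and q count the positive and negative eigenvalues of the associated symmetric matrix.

Row-reducing A symmetrically gives the diagonal entries 1, 4, 3/4, 0.
Counting signs: 3 positive, 1 zero.

(3, 0)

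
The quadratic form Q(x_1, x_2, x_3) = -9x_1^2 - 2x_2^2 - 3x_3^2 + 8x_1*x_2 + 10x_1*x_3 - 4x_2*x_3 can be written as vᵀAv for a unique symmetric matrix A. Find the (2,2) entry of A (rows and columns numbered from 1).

The coefficient of x_2^2 in Q is -2, and that is exactly A[2,2].

-2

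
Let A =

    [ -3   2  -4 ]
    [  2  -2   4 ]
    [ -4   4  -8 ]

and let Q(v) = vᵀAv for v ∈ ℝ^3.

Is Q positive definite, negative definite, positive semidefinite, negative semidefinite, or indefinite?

Symmetric row and column elimination reduces A to a congruent diagonal form with pivots -3, -2/3, 0.
That gives 2 negative, 1 zero pivots.
Hence Q is negative semidefinite.

negative semidefinite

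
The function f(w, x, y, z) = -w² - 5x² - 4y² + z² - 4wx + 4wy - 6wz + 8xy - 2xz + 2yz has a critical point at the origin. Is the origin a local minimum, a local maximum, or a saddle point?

saddle point

The Hessian at the origin is H = [[-2, -4, 4, -6], [-4, -10, 8, -2], [4, 8, -8, 2], [-6, -2, 2, 2]].
H is indefinite, so the origin is a saddle point.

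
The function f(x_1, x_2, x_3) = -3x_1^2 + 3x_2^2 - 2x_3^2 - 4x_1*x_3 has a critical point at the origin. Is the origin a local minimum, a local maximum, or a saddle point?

saddle point

The Hessian at the origin is H = [[-6, 0, -4], [0, 6, 0], [-4, 0, -4]].
Symmetric row and column elimination reduces H to a congruent diagonal form with pivots -6, 6, -4/3.
That gives 1 positive, 2 negative pivots.
H is indefinite, so the origin is a saddle point.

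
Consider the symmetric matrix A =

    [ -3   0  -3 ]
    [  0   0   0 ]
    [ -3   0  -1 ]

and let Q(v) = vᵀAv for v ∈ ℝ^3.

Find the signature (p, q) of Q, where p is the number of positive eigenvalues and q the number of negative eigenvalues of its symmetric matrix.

(1, 1)

Congruent diagonalization of A (simultaneous row and column reduction) yields pivots -3, 0, 2.
So there are 1 positive, 1 negative, 1 zero pivots.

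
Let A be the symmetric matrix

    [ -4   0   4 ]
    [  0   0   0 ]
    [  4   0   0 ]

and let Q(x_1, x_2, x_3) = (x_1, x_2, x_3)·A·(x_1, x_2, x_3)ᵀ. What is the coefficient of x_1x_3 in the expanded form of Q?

8

The coefficient of x_1x_3 is A[1,3] + A[3,1] = 2·4 = 8.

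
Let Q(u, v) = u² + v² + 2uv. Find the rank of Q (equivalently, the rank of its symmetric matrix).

Write A = [[1, 1], [1, 1]].
Symmetric row and column elimination reduces A to a congruent diagonal form with pivots 1, 0.
Counting signs: 1 positive, 1 zero.
The rank is the number of nonzero pivots: 1.

1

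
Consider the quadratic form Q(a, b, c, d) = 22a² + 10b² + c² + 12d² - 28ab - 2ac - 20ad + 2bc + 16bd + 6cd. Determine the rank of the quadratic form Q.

4

The associated matrix is A = [[22, -14, -1, -10], [-14, 10, 1, 8], [-1, 1, 1, 3], [-10, 8, 3, 12]].
Symmetric row and column elimination reduces A to a congruent diagonal form with pivots 22, 12/11, 5/6, 1/5.
So there are 4 positive pivots.
The rank is the number of nonzero pivots: 4.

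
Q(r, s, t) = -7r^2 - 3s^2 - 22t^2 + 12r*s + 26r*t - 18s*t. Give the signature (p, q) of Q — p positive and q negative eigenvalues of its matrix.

The associated matrix is A = [[-7, 6, 13], [6, -3, -9], [13, -9, -22]].
Symmetric row and column elimination reduces A to a congruent diagonal form with pivots -7, 15/7, 0.
So there are 1 positive, 1 negative, 1 zero pivots.

(1, 1)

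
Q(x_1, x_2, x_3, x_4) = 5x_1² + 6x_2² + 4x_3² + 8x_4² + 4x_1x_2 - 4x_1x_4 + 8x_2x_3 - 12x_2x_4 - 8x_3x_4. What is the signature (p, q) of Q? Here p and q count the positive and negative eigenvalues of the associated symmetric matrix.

The associated matrix is A = [[5, 2, 0, -2], [2, 6, 4, -6], [0, 4, 4, -4], [-2, -6, -4, 8]].
Symmetric row and column elimination reduces A to a congruent diagonal form with pivots 5, 26/5, 12/13, 2.
So there are 4 positive pivots.

(4, 0)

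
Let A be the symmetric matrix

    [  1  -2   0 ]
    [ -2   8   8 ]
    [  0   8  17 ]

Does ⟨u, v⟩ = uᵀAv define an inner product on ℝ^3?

Row-reducing A symmetrically gives the diagonal entries 1, 4, 1.
Counting signs: 3 positive.
Hence Q is positive definite.
⟨·,·⟩ is an inner product exactly when A is positive definite.

yes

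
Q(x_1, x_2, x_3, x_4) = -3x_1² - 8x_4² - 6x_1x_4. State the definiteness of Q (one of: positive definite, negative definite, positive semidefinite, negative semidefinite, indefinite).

The associated matrix is A = [[-3, 0, 0, -3], [0, 0, 0, 0], [0, 0, 0, 0], [-3, 0, 0, -8]].
Symmetric row and column elimination reduces A to a congruent diagonal form with pivots -3, 0, 0, -5.
That gives 2 negative, 2 zero pivots.
Hence Q is negative semidefinite.

negative semidefinite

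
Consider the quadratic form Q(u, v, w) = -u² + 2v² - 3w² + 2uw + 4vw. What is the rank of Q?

3

Write A = [[-1, 0, 1], [0, 2, 2], [1, 2, -3]].
Applying the same elementary operations to the rows and columns of A produces a congruent diagonal matrix with entries -1, 2, -4.
Counting signs: 1 positive, 2 negative.
The rank is the number of nonzero pivots: 3.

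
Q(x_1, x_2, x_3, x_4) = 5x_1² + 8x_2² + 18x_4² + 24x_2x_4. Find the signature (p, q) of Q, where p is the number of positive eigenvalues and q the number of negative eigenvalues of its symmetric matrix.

(2, 0)

Write A = [[5, 0, 0, 0], [0, 8, 0, 12], [0, 0, 0, 0], [0, 12, 0, 18]].
Applying the same elementary operations to the rows and columns of A produces a congruent diagonal matrix with entries 5, 8, 0, 0.
Counting signs: 2 positive, 2 zero.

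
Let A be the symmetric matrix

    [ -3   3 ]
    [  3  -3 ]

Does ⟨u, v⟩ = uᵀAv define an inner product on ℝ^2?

no

For the 2×2 matrix [[-3, 3], [3, -3]]: det = -3·-3 − (3)² = 0, trace = -6.
det = 0 so one eigenvalue is zero; the form is semidefinite with the sign of the trace.
⟨·,·⟩ is an inner product exactly when A is positive definite.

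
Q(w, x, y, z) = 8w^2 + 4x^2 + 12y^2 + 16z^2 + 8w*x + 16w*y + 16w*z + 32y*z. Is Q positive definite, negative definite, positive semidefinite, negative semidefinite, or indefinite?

Write A = [[8, 4, 8, 8], [4, 4, 0, 0], [8, 0, 12, 16], [8, 0, 16, 16]].
Congruent diagonalization of A (simultaneous row and column reduction) yields pivots 8, 2, -4, 0.
That gives 2 positive, 1 negative, 1 zero pivots.
Hence Q is indefinite.

indefinite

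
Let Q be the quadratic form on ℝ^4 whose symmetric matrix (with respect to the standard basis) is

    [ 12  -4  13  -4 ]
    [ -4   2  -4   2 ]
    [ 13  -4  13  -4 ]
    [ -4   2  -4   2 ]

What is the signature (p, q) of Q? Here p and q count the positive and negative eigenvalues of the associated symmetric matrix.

Applying the same elementary operations to the rows and columns of A produces a congruent diagonal matrix with entries 12, 2/3, -5/4, 0.
Counting signs: 2 positive, 1 negative, 1 zero.

(2, 1)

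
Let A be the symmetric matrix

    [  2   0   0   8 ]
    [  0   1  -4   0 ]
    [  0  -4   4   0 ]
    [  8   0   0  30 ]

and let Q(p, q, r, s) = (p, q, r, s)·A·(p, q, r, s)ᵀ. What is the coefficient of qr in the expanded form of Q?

The coefficient of qr is A[2,3] + A[3,2] = 2·(-4) = -8.

-8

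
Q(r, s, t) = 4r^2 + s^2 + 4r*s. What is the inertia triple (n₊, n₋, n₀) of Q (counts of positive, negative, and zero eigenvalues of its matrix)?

(1, 0, 2)

Write A = [[4, 2, 0], [2, 1, 0], [0, 0, 0]].
Congruent diagonalization of A (simultaneous row and column reduction) yields pivots 4, 0, 0.
Counting signs: 1 positive, 2 zero.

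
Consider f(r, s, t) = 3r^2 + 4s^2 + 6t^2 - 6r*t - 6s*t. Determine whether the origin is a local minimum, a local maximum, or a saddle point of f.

The Hessian at the origin is H = [[6, 0, -6], [0, 8, -6], [-6, -6, 12]].
An LDLᵀ factorisation of H has diagonal entries 6, 8, 3/2.
So there are 3 positive pivots.
H is positive definite, so the origin is a strict local minimum.

local minimum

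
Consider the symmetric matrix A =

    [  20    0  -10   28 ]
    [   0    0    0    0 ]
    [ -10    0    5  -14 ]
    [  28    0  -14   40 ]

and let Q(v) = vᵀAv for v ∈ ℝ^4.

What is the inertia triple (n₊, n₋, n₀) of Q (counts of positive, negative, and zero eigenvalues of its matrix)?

Congruent diagonalization of A (simultaneous row and column reduction) yields pivots 20, 0, 0, 4/5.
So there are 2 positive, 2 zero pivots.

(2, 0, 2)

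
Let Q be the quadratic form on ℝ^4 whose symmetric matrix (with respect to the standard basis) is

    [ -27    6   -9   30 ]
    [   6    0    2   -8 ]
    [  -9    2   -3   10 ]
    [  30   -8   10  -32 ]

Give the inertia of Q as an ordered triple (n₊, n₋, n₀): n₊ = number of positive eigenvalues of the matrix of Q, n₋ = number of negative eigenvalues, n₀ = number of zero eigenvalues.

Applying the same elementary operations to the rows and columns of A produces a congruent diagonal matrix with entries -27, 4/3, 0, 0.
So there are 1 positive, 1 negative, 2 zero pivots.

(1, 1, 2)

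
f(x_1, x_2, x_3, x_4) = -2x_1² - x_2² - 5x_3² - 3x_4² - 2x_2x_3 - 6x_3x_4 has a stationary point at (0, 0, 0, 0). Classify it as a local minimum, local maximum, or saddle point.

The Hessian at the origin is H = [[-4, 0, 0, 0], [0, -2, -2, 0], [0, -2, -10, -6], [0, 0, -6, -6]].
Symmetric row and column elimination reduces H to a congruent diagonal form with pivots -4, -2, -8, -3/2.
That gives 4 negative pivots.
H is negative definite, so the origin is a strict local maximum.

local maximum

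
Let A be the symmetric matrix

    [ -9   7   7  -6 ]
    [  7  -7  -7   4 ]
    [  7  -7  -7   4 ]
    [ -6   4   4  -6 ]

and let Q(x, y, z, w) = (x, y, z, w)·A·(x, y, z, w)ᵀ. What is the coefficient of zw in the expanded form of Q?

8

The coefficient of zw is A[3,4] + A[4,3] = 2·4 = 8.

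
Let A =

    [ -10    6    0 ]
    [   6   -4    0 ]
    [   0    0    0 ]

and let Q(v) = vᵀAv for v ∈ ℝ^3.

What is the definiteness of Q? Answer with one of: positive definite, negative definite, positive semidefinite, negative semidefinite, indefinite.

negative semidefinite

Symmetric row and column elimination reduces A to a congruent diagonal form with pivots -10, -2/5, 0.
So there are 2 negative, 1 zero pivots.
Hence Q is negative semidefinite.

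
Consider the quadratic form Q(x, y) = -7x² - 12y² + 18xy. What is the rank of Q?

The associated matrix is A = [[-7, 9], [9, -12]].
An LDLᵀ factorisation of A has diagonal entries -7, -3/7.
So there are 2 negative pivots.
The rank is the number of nonzero pivots: 2.

2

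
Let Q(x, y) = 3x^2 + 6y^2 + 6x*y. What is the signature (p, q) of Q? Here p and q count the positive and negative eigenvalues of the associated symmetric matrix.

The associated matrix is A = [[3, 3], [3, 6]].
Symmetric row and column elimination reduces A to a congruent diagonal form with pivots 3, 3.
Counting signs: 2 positive.

(2, 0)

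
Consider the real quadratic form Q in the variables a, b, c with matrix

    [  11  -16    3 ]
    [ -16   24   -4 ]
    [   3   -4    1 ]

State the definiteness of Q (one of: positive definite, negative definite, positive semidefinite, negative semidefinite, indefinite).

positive semidefinite

Row-reducing A symmetrically gives the diagonal entries 11, 8/11, 0.
So there are 2 positive, 1 zero pivots.
Hence Q is positive semidefinite.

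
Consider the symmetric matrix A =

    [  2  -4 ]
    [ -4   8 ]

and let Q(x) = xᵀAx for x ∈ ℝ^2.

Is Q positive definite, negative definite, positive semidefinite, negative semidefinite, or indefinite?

positive semidefinite

Applying the same elementary operations to the rows and columns of A produces a congruent diagonal matrix with entries 2, 0.
That gives 1 positive, 1 zero pivots.
Hence Q is positive semidefinite.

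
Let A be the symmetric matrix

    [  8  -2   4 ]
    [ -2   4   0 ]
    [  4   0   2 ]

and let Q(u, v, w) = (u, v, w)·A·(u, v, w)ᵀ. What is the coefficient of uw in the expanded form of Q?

The coefficient of uw is A[1,3] + A[3,1] = 2·4 = 8.

8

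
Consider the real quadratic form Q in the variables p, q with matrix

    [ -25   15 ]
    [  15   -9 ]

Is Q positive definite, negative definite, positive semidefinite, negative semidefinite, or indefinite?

negative semidefinite

Symmetric row and column elimination reduces A to a congruent diagonal form with pivots -25, 0.
That gives 1 negative, 1 zero pivots.
Hence Q is negative semidefinite.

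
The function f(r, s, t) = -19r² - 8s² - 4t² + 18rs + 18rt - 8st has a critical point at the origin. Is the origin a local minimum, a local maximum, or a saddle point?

saddle point

The Hessian at the origin is H = [[-38, 18, 18], [18, -16, -8], [18, -8, -8]].
Symmetric row and column elimination reduces H to a congruent diagonal form with pivots -38, -142/19, 40/71.
Counting signs: 1 positive, 2 negative.
H is indefinite, so the origin is a saddle point.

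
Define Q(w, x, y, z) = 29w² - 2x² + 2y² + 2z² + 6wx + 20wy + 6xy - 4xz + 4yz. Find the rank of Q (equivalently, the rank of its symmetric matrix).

Write A = [[29, 3, 10, 0], [3, -2, 3, -2], [10, 3, 2, 2], [0, -2, 2, 2]].
Applying the same elementary operations to the rows and columns of A produces a congruent diagonal matrix with entries 29, -67/29, 15/67, 10/3.
That gives 3 positive, 1 negative pivots.
The rank is the number of nonzero pivots: 4.

4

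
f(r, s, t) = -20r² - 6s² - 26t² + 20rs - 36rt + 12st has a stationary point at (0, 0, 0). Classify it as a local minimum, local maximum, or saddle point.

local maximum

The Hessian at the origin is H = [[-40, 20, -36], [20, -12, 12], [-36, 12, -52]].
Congruent diagonalization of H (simultaneous row and column reduction) yields pivots -40, -2, -8/5.
So there are 3 negative pivots.
H is negative definite, so the origin is a strict local maximum.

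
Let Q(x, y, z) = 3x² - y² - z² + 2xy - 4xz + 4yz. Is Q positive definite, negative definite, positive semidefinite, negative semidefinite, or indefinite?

indefinite

Write A = [[3, 1, -2], [1, -1, 2], [-2, 2, -1]].
Applying the same elementary operations to the rows and columns of A produces a congruent diagonal matrix with entries 3, -4/3, 3.
So there are 2 positive, 1 negative pivots.
Hence Q is indefinite.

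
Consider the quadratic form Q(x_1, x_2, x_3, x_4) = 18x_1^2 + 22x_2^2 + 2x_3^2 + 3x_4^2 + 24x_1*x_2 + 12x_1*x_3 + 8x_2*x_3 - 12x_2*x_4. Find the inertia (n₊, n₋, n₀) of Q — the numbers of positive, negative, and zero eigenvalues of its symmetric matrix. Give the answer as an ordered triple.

(3, 0, 1)

The symmetric matrix is A = [[18, 12, 6, 0], [12, 22, 4, -6], [6, 4, 2, 0], [0, -6, 0, 3]].
Applying the same elementary operations to the rows and columns of A produces a congruent diagonal matrix with entries 18, 14, 0, 3/7.
So there are 3 positive, 1 zero pivots.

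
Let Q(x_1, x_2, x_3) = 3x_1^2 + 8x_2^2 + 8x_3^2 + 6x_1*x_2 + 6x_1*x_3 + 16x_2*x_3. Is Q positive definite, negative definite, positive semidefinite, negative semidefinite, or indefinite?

The symmetric matrix is A = [[3, 3, 3], [3, 8, 8], [3, 8, 8]].
Symmetric row and column elimination reduces A to a congruent diagonal form with pivots 3, 5, 0.
Counting signs: 2 positive, 1 zero.
Hence Q is positive semidefinite.

positive semidefinite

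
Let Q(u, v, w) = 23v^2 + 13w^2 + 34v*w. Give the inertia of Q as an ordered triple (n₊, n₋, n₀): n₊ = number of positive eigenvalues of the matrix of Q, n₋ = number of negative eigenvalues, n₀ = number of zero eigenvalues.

Write A = [[0, 0, 0], [0, 23, 17], [0, 17, 13]].
Row-reducing A symmetrically gives the diagonal entries 0, 23, 10/23.
So there are 2 positive, 1 zero pivots.

(2, 0, 1)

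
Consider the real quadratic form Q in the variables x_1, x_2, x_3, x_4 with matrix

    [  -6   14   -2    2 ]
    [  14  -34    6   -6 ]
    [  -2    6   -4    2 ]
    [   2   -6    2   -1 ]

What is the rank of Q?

Applying the same elementary operations to the rows and columns of A produces a congruent diagonal matrix with entries -6, -4/3, -2, 1.
That gives 1 positive, 3 negative pivots.
The rank is the number of nonzero pivots: 4.

4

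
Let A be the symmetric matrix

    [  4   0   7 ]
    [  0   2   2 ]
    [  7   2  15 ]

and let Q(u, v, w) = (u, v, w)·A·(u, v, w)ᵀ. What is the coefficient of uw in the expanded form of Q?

The coefficient of uw is A[1,3] + A[3,1] = 2·7 = 14.

14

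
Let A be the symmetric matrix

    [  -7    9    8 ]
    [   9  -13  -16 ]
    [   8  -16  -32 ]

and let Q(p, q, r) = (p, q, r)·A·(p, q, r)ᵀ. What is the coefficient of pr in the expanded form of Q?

The coefficient of pr is A[1,3] + A[3,1] = 2·8 = 16.

16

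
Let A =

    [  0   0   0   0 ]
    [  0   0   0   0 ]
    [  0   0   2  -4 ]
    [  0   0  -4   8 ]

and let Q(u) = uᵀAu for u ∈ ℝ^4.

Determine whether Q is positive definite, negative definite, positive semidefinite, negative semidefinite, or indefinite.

positive semidefinite

Applying the same elementary operations to the rows and columns of A produces a congruent diagonal matrix with entries 0, 0, 2, 0.
So there are 1 positive, 3 zero pivots.
Hence Q is positive semidefinite.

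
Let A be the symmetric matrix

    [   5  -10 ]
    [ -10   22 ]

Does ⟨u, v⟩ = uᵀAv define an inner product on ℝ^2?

yes

Leading principal minors: Δ_1 = 5, Δ_2 = 10.
All leading principal minors are positive, so by Sylvester's criterion Q is positive definite.
⟨·,·⟩ is an inner product exactly when A is positive definite.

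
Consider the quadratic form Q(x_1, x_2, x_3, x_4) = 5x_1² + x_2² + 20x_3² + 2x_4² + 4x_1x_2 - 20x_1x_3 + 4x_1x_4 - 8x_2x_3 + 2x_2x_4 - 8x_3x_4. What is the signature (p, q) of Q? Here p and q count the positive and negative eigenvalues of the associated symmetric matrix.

The symmetric matrix is A = [[5, 2, -10, 2], [2, 1, -4, 1], [-10, -4, 20, -4], [2, 1, -4, 2]].
Row-reducing A symmetrically gives the diagonal entries 5, 1/5, 0, 1.
Counting signs: 3 positive, 1 zero.

(3, 0)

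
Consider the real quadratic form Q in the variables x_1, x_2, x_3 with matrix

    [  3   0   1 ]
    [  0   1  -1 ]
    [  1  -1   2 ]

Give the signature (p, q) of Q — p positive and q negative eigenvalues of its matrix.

(3, 0)

An LDLᵀ factorisation of A has diagonal entries 3, 1, 2/3.
Counting signs: 3 positive.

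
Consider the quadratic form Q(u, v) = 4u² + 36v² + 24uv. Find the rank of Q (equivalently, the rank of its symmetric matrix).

1

Write A = [[4, 12], [12, 36]].
Row-reducing A symmetrically gives the diagonal entries 4, 0.
That gives 1 positive, 1 zero pivots.
The rank is the number of nonzero pivots: 1.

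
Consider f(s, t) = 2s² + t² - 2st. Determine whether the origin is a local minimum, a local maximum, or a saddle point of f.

local minimum

The Hessian at the origin is H = [[4, -2], [-2, 2]].
det H = 4·2 − (-2)² = 4 > 0 and H[1,1] = 4 > 0, so H is positive definite.
Therefore the origin is a local minimum.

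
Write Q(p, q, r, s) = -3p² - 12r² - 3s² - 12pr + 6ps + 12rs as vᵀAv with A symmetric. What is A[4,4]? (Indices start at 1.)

The coefficient of s² in Q is -3, and that is exactly A[4,4].

-3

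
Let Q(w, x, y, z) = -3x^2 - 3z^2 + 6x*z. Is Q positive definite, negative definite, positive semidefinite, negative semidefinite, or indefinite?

negative semidefinite

Write A = [[0, 0, 0, 0], [0, -3, 0, 3], [0, 0, 0, 0], [0, 3, 0, -3]].
Congruent diagonalization of A (simultaneous row and column reduction) yields pivots 0, -3, 0, 0.
So there are 1 negative, 3 zero pivots.
Hence Q is negative semidefinite.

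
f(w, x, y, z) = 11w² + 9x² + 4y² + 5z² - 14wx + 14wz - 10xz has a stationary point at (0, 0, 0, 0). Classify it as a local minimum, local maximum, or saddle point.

local minimum

The Hessian at the origin is H = [[22, -14, 0, 14], [-14, 18, 0, -10], [0, 0, 8, 0], [14, -10, 0, 10]].
Applying the same elementary operations to the rows and columns of H produces a congruent diagonal matrix with entries 22, 100/11, 8, 24/25.
Counting signs: 4 positive.
H is positive definite, so the origin is a strict local minimum.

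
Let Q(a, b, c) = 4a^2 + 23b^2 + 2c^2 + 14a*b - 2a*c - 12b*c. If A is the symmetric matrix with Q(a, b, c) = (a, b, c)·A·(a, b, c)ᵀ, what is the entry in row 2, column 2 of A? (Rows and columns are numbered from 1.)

The coefficient of b^2 in Q is 23, and that is exactly A[2,2].

23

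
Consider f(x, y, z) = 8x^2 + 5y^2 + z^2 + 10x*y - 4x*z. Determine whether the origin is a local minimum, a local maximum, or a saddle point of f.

The Hessian at the origin is H = [[16, 10, -4], [10, 10, 0], [-4, 0, 2]].
Symmetric row and column elimination reduces H to a congruent diagonal form with pivots 16, 15/4, -2/3.
So there are 2 positive, 1 negative pivots.
H is indefinite, so the origin is a saddle point.

saddle point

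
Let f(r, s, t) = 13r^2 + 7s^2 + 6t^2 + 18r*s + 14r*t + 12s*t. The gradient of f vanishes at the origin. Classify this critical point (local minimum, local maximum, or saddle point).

The Hessian at the origin is H = [[26, 18, 14], [18, 14, 12], [14, 12, 12]].
Row-reducing H symmetrically gives the diagonal entries 26, 20/13, 1.
So there are 3 positive pivots.
H is positive definite, so the origin is a strict local minimum.

local minimum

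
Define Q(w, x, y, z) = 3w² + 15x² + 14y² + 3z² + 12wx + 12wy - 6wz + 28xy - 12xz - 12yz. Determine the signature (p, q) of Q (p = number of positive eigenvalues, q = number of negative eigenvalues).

(3, 0)

Write A = [[3, 6, 6, -3], [6, 15, 14, -6], [6, 14, 14, -6], [-3, -6, -6, 3]].
Applying the same elementary operations to the rows and columns of A produces a congruent diagonal matrix with entries 3, 3, 2/3, 0.
So there are 3 positive, 1 zero pivots.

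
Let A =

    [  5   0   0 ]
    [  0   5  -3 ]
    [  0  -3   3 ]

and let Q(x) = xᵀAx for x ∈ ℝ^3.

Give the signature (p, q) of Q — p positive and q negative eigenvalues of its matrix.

(3, 0)

An LDLᵀ factorisation of A has diagonal entries 5, 5, 6/5.
That gives 3 positive pivots.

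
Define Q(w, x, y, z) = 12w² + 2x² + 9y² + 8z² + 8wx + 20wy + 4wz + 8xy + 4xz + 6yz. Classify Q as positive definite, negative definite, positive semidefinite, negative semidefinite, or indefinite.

positive semidefinite

Write A = [[12, 4, 10, 2], [4, 2, 4, 2], [10, 4, 9, 3], [2, 2, 3, 8]].
Applying the same elementary operations to the rows and columns of A produces a congruent diagonal matrix with entries 12, 2/3, 0, 5.
That gives 3 positive, 1 zero pivots.
Hence Q is positive semidefinite.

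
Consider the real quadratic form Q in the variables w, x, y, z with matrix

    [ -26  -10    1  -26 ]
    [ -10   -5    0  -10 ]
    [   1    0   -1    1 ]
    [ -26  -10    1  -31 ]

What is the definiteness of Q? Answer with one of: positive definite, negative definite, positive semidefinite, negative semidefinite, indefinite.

negative definite

Leading principal minors: Δ_1 = -26, Δ_2 = 30, Δ_3 = -25, Δ_4 = 125.
The signs alternate starting with Δ_1 < 0, so by Sylvester's criterion Q is negative definite.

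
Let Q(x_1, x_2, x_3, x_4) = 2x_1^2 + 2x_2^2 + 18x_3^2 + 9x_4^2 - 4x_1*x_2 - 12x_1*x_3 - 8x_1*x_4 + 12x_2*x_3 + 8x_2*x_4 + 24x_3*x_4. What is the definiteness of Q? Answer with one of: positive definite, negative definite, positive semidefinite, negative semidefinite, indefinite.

positive semidefinite

The associated matrix is A = [[2, -2, -6, -4], [-2, 2, 6, 4], [-6, 6, 18, 12], [-4, 4, 12, 9]].
Row-reducing A symmetrically gives the diagonal entries 2, 0, 0, 1.
Counting signs: 2 positive, 2 zero.
Hence Q is positive semidefinite.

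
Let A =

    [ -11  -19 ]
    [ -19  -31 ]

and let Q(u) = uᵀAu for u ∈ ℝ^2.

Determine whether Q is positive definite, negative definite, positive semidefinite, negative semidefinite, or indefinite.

For the 2×2 matrix [[-11, -19], [-19, -31]]: det = -11·-31 − (-19)² = -20, trace = -42.
det < 0 so the eigenvalues have opposite signs; the form is indefinite.

indefinite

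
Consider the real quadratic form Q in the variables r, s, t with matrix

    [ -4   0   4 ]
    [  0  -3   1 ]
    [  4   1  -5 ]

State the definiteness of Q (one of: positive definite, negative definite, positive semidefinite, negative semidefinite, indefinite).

Leading principal minors: Δ_1 = -4, Δ_2 = 12, Δ_3 = -8.
The signs alternate starting with Δ_1 < 0, so by Sylvester's criterion Q is negative definite.

negative definite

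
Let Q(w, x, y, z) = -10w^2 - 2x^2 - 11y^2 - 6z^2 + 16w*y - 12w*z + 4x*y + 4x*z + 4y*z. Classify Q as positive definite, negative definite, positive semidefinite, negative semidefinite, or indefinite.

negative definite

The associated matrix is A = [[-10, 0, 8, -6], [0, -2, 2, 2], [8, 2, -11, 2], [-6, 2, 2, -6]].
Symmetric row and column elimination reduces A to a congruent diagonal form with pivots -10, -2, -13/5, -2/13.
So there are 4 negative pivots.
Hence Q is negative definite.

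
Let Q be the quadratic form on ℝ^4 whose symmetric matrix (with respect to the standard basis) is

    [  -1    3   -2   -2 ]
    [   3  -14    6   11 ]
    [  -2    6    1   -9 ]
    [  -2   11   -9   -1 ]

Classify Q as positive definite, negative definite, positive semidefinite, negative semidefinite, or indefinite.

An LDLᵀ factorisation of A has diagonal entries -1, -5, 5, 3.
Counting signs: 2 positive, 2 negative.
Hence Q is indefinite.

indefinite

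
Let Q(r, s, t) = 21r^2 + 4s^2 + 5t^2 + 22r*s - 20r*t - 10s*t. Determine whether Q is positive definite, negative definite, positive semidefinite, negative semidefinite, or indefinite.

indefinite

The symmetric matrix is A = [[21, 11, -10], [11, 4, -5], [-10, -5, 5]].
Applying the same elementary operations to the rows and columns of A produces a congruent diagonal matrix with entries 21, -37/21, 10/37.
That gives 2 positive, 1 negative pivots.
Hence Q is indefinite.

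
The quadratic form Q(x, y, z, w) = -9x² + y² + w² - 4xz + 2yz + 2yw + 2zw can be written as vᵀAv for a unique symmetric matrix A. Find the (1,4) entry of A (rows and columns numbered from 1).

0

The coefficient of x·w in Q is 0. For a symmetric A this equals A[1,4] + A[4,1] = 2·A[1,4].
So A[1,4] = 0/2 = 0.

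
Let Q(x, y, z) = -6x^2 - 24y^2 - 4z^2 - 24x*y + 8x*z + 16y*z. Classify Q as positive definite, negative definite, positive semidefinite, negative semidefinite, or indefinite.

The associated matrix is A = [[-6, -12, 4], [-12, -24, 8], [4, 8, -4]].
Symmetric row and column elimination reduces A to a congruent diagonal form with pivots -6, 0, -4/3.
That gives 2 negative, 1 zero pivots.
Hence Q is negative semidefinite.

negative semidefinite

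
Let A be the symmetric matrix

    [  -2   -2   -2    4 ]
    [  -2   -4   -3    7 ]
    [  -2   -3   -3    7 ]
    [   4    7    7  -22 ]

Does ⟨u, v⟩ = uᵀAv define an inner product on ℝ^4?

Leading principal minors: Δ_1 = -2, Δ_2 = 4, Δ_3 = -2, Δ_4 = 10.
The signs alternate starting with Δ_1 < 0, so by Sylvester's criterion Q is negative definite.
⟨·,·⟩ is an inner product exactly when A is positive definite.

no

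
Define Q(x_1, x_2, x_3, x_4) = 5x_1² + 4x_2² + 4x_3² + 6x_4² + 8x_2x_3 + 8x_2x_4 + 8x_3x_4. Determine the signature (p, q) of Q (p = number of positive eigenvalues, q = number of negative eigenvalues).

(3, 0)

Write A = [[5, 0, 0, 0], [0, 4, 4, 4], [0, 4, 4, 4], [0, 4, 4, 6]].
Applying the same elementary operations to the rows and columns of A produces a congruent diagonal matrix with entries 5, 4, 0, 2.
That gives 3 positive, 1 zero pivots.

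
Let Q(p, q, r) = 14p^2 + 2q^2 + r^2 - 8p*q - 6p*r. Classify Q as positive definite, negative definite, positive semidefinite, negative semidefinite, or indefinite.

indefinite

The symmetric matrix is A = [[14, -4, -3], [-4, 2, 0], [-3, 0, 1]].
Congruent diagonalization of A (simultaneous row and column reduction) yields pivots 14, 6/7, -1/2.
Counting signs: 2 positive, 1 negative.
Hence Q is indefinite.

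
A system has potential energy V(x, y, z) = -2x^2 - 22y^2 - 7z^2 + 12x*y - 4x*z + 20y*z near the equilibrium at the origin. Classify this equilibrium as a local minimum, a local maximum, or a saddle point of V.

local maximum

The Hessian at the origin is H = [[-4, 12, -4], [12, -44, 20], [-4, 20, -14]].
Symmetric row and column elimination reduces H to a congruent diagonal form with pivots -4, -8, -2.
So there are 3 negative pivots.
H is negative definite, so the origin is a strict local maximum.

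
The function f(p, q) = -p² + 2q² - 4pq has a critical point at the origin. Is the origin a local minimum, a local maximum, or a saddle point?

saddle point

The Hessian at the origin is H = [[-2, -4], [-4, 4]].
det H = -2·4 − (-4)² = -24 < 0, so H is indefinite.
Therefore the origin is a saddle point.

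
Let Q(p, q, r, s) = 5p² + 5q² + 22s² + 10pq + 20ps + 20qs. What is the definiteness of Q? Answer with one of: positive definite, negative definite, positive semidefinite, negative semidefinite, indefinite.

The associated matrix is A = [[5, 5, 0, 10], [5, 5, 0, 10], [0, 0, 0, 0], [10, 10, 0, 22]].
Row-reducing A symmetrically gives the diagonal entries 5, 0, 0, 2.
So there are 2 positive, 2 zero pivots.
Hence Q is positive semidefinite.

positive semidefinite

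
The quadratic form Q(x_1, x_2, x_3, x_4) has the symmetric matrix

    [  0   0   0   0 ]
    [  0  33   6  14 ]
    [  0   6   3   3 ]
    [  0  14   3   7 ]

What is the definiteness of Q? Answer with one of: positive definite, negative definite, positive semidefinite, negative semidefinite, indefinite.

positive semidefinite

Congruent diagonalization of A (simultaneous row and column reduction) yields pivots 0, 33, 21/11, 20/21.
That gives 3 positive, 1 zero pivots.
Hence Q is positive semidefinite.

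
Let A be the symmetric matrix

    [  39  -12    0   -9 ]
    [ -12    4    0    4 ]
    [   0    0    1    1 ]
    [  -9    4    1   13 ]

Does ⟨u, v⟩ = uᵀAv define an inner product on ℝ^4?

Leading principal minors: Δ_1 = 39, Δ_2 = 12, Δ_3 = 12, Δ_4 = 60.
All leading principal minors are positive, so by Sylvester's criterion Q is positive definite.
⟨·,·⟩ is an inner product exactly when A is positive definite.

yes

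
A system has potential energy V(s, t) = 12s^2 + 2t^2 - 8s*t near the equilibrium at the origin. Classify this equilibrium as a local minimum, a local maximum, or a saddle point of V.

The Hessian at the origin is H = [[24, -8], [-8, 4]].
det H = 24·4 − (-8)² = 32 > 0 and H[1,1] = 24 > 0, so H is positive definite.
Therefore the origin is a local minimum.

local minimum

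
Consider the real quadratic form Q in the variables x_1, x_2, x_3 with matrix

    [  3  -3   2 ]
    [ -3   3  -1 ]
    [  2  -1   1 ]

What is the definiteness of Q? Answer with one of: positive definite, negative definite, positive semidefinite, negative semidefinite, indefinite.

A is congruent to a diagonal matrix with 2 positive, 1 negative and 0 zero entries, so Q is indefinite.

indefinite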